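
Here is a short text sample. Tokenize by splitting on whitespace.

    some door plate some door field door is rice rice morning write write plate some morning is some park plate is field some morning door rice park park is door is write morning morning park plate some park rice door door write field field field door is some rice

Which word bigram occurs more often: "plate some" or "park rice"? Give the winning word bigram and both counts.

"plate some": 3 occurrences
"park rice": 1 occurrence

"plate some" (3 vs 1)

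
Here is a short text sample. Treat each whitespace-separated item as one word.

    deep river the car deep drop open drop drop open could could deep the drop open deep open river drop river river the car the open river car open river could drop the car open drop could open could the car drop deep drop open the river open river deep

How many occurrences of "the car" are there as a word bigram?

Scanning the 49 overlapping bigram windows for "the car":
  position 3–4: the car
  position 23–24: the car
  position 33–34: the car
  position 40–41: the car

4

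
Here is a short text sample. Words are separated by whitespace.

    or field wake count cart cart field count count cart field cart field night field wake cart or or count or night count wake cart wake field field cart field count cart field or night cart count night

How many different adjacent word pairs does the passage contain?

26

38 tokens → 37 bigram windows in total.
Repeated bigrams (each contributes count−1 duplicates):
  cart field: 5
  count cart: 3
  field cart: 2
  field count: 2
  field wake: 2
  or night: 2
  wake cart: 2
11 duplicate windows → 37 − 11 = 26 distinct.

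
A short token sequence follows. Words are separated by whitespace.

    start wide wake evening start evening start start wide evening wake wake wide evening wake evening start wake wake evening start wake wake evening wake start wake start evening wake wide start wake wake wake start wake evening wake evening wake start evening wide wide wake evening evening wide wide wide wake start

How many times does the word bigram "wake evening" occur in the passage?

7

Scanning the 52 overlapping bigram windows for "wake evening":
  position 3–4: wake evening
  position 15–16: wake evening
  position 19–20: wake evening
  position 23–24: wake evening
  position 37–38: wake evening
  position 39–40: wake evening
  position 46–47: wake evening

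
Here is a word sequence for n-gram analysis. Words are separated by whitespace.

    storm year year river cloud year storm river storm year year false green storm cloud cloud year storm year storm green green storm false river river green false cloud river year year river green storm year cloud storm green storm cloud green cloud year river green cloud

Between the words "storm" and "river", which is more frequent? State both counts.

"storm": 10 occurrences
"river": 7 occurrences

"storm" (10 vs 7)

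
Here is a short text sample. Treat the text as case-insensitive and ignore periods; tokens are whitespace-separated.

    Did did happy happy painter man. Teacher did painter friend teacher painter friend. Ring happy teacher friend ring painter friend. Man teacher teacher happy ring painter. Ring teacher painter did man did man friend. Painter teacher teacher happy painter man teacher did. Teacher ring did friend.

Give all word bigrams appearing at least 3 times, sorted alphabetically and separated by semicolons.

man teacher; painter friend

Bigram counts meeting the condition (at least 3 times):
  man teacher: 3
  painter friend: 3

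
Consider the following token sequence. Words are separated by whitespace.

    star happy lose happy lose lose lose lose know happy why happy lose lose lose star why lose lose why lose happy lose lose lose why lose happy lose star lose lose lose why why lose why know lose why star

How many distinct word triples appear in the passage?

41 tokens → 39 trigram windows in total.
Repeated trigrams (each contributes count−1 duplicates):
  lose lose lose: 5
  happy lose lose: 3
  lose happy lose: 3
  lose lose why: 3
  lose why lose: 2
  why lose happy: 2
12 duplicate windows → 39 − 12 = 27 distinct.

27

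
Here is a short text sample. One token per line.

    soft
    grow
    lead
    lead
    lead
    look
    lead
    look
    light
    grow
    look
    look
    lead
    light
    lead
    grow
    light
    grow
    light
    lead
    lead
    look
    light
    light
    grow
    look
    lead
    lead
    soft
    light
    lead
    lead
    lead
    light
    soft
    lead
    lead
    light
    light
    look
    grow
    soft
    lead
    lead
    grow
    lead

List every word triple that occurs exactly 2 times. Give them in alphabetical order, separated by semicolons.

lead lead lead; lead lead light; lead lead look; lead look light; light grow look; light lead lead; soft lead lead

Trigram counts meeting the condition (exactly 2 times):
  lead lead lead: 2
  lead lead light: 2
  lead lead look: 2
  lead look light: 2
  light grow look: 2
  light lead lead: 2
  soft lead lead: 2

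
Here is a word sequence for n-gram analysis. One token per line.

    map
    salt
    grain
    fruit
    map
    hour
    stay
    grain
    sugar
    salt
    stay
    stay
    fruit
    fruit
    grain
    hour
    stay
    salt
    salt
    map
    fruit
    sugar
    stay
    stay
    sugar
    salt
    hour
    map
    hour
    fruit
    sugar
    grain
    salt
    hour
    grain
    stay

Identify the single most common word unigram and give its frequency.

"stay", 7 times

Unigram frequencies (highest first):
  stay: 7
  salt: 6
  grain: 5
  fruit: 5
  hour: 5
  map: 4
  … (1 more, each ≤ 4)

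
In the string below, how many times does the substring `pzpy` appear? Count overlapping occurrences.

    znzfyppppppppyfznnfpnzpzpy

Sliding a length-4 window over the 26 characters (23 positions):
  position 23–26: pzpy

1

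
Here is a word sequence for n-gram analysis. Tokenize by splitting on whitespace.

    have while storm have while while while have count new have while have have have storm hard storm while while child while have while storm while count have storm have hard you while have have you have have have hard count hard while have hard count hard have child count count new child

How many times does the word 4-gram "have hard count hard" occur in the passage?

2

Scanning the 50 overlapping 4-gram windows for "have hard count hard":
  position 39–42: have hard count hard
  position 44–47: have hard count hard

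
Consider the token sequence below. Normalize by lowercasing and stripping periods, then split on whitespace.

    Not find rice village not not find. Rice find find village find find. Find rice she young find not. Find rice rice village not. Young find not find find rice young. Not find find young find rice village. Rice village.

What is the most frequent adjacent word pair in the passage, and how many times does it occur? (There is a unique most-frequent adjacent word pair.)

"find rice", 6 times

Bigram frequencies (highest first):
  find rice: 6
  not find: 5
  find find: 5
  rice village: 4
  young find: 3
  village not: 2
  … (13 more, each ≤ 2)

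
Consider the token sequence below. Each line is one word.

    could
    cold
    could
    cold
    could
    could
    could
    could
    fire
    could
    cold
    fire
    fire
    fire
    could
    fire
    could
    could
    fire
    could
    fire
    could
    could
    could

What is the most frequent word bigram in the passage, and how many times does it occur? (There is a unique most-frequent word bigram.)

Bigram frequencies (highest first):
  could could: 6
  fire could: 5
  could fire: 4
  could cold: 3
  cold could: 2
  fire fire: 2
  … (1 more, each ≤ 1)

"could could", 6 times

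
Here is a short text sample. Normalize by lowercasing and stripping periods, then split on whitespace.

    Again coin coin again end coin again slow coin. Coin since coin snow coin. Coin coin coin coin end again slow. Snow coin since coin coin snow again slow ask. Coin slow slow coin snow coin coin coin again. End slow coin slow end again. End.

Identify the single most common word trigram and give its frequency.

"coin coin coin", 4 times

Trigram frequencies (highest first):
  coin coin coin: 4
  coin coin again: 2
  coin again end: 2
  coin since coin: 2
  coin snow coin: 2
  snow coin coin: 2
  … (30 more, each ≤ 1)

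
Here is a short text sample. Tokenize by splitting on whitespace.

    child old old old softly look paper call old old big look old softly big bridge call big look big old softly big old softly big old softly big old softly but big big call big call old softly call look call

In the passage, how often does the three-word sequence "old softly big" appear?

4

Scanning the 40 overlapping trigram windows for "old softly big":
  position 13–15: old softly big
  position 21–23: old softly big
  position 24–26: old softly big
  position 27–29: old softly big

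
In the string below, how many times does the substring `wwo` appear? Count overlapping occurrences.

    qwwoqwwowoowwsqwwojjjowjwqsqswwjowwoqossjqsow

4

Sliding a length-3 window over the 45 characters (43 positions):
  position 2–4: wwo
  position 6–8: wwo
  position 16–18: wwo
  position 34–36: wwo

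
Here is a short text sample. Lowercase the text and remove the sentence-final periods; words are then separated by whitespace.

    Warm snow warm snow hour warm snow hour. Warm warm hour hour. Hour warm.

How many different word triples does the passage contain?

10

14 tokens → 12 trigram windows in total.
Repeated trigrams (each contributes count−1 duplicates):
  snow hour warm: 2
  warm snow hour: 2
2 duplicate windows → 12 − 2 = 10 distinct.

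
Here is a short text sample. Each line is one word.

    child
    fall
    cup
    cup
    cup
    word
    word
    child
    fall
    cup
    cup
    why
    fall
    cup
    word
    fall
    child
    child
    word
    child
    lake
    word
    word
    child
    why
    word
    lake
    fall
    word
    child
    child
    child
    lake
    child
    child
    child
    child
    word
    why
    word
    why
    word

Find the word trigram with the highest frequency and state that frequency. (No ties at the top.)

Trigram frequencies (highest first):
  child child child: 3
  child fall cup: 2
  fall cup cup: 2
  word word child: 2
  child child word: 2
  word why word: 2
  … (27 more, each ≤ 1)

"child child child", 3 times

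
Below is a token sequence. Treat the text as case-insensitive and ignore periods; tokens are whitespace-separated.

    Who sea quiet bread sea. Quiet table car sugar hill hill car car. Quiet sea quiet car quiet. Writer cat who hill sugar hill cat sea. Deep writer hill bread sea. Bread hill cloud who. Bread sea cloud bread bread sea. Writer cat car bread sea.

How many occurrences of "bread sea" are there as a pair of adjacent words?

Scanning the 45 overlapping bigram windows for "bread sea":
  position 4–5: bread sea
  position 30–31: bread sea
  position 36–37: bread sea
  position 40–41: bread sea
  position 45–46: bread sea

5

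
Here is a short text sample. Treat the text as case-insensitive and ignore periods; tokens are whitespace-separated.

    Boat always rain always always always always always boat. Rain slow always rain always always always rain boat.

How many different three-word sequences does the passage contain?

18 tokens → 16 trigram windows in total.
Repeated trigrams (each contributes count−1 duplicates):
  always always always: 4
  always rain always: 2
  rain always always: 2
5 duplicate windows → 16 − 5 = 11 distinct.

11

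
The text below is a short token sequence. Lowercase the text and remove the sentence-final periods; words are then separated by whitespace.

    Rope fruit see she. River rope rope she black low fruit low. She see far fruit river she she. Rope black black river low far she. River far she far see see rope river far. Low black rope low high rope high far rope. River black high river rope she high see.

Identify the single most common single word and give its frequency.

Unigram frequencies (highest first):
  rope: 9
  she: 8
  river: 7
  far: 6
  see: 5
  black: 5
  … (3 more, each ≤ 5)

"rope", 9 times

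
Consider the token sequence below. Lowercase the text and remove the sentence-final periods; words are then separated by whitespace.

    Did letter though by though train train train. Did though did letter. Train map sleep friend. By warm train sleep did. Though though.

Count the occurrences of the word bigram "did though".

2

Scanning the 22 overlapping bigram windows for "did though":
  position 9–10: did though
  position 21–22: did though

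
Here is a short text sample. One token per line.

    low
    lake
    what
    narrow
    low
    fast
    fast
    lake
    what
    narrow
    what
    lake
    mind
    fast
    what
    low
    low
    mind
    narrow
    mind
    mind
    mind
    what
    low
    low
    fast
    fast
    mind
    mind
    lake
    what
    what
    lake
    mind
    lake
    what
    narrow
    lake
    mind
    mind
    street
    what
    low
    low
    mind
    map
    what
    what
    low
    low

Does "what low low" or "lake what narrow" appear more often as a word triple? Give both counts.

"what low low": 4 occurrences
"lake what narrow": 3 occurrences

"what low low" (4 vs 3)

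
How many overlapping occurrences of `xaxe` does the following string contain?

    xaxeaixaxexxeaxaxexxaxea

4

Sliding a length-4 window over the 24 characters (21 positions):
  position 1–4: xaxe
  position 7–10: xaxe
  position 15–18: xaxe
  position 20–23: xaxe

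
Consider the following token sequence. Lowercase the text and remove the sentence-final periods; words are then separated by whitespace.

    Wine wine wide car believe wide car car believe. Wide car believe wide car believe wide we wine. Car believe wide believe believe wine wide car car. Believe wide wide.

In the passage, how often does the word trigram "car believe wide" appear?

6

Scanning the 28 overlapping trigram windows for "car believe wide":
  position 4–6: car believe wide
  position 8–10: car believe wide
  position 11–13: car believe wide
  position 14–16: car believe wide
  position 19–21: car believe wide
  position 27–29: car believe wide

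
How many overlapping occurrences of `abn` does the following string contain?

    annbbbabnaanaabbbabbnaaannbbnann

1

Sliding a length-3 window over the 32 characters (30 positions):
  position 7–9: abn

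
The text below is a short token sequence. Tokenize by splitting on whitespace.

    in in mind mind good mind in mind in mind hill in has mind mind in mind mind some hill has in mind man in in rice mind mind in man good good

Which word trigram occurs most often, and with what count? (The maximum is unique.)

Trigram frequencies (highest first):
  mind in mind: 3
  in mind mind: 2
  mind mind in: 2
  in in mind: 1
  mind mind good: 1
  mind good mind: 1
  … (21 more, each ≤ 1)

"mind in mind", 3 times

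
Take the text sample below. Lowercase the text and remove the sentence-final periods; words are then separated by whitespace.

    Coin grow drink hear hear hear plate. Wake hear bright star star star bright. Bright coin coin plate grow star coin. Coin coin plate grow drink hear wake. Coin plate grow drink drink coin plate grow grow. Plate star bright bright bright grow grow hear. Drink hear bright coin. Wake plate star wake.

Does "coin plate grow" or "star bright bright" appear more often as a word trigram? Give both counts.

"coin plate grow" (4 vs 2)

"coin plate grow": 4 occurrences
"star bright bright": 2 occurrences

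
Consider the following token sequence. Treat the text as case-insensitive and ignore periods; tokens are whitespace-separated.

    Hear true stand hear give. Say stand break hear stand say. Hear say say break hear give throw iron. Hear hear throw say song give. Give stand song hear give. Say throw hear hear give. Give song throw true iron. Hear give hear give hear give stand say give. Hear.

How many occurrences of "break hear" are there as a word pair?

Scanning the 49 overlapping bigram windows for "break hear":
  position 8–9: break hear
  position 15–16: break hear

2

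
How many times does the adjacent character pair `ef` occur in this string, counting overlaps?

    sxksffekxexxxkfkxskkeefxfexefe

Sliding a length-2 window over the 30 characters (29 positions):
  position 22–23: ef
  position 28–29: ef

2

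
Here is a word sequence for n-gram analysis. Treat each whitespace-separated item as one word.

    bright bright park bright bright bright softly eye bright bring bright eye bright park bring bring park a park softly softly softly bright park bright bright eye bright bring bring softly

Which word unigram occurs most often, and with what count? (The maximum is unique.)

Unigram frequencies (highest first):
  bright: 12
  park: 5
  softly: 5
  bring: 5
  eye: 3
  a: 1

"bright", 12 times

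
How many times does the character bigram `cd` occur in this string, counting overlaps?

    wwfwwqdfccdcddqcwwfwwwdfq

Sliding a length-2 window over the 25 characters (24 positions):
  position 10–11: cd
  position 12–13: cd

2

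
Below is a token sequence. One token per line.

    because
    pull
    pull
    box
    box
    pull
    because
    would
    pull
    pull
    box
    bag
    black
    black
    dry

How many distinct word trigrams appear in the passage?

12

15 tokens → 13 trigram windows in total.
Repeated trigrams (each contributes count−1 duplicates):
  pull pull box: 2
1 duplicate windows → 13 − 1 = 12 distinct.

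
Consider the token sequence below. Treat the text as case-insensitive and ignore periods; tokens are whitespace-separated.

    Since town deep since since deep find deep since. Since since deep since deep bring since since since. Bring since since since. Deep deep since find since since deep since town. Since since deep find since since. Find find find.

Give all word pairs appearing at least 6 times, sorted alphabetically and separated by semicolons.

since deep; since since

Bigram counts meeting the condition (at least 6 times):
  since deep: 6
  since since: 10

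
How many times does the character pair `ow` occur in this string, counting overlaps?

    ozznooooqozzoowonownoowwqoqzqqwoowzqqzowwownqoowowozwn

Sliding a length-2 window over the 54 characters (53 positions):
  position 14–15: ow
  position 18–19: ow
  position 22–23: ow
  position 33–34: ow
  position 39–40: ow
  position 42–43: ow
  position 47–48: ow
  position 49–50: ow

8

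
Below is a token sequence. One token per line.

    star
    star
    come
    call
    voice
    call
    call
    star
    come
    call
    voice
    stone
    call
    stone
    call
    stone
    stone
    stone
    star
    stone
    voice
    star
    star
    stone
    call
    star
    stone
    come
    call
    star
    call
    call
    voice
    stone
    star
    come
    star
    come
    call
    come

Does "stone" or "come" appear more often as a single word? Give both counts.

"stone": 9 occurrences
"come": 6 occurrences

"stone" (9 vs 6)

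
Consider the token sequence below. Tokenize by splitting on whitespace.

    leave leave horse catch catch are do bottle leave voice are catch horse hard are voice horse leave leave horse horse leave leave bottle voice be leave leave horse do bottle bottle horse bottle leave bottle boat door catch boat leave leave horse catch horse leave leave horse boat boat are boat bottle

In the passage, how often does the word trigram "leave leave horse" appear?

Scanning the 51 overlapping trigram windows for "leave leave horse":
  position 1–3: leave leave horse
  position 18–20: leave leave horse
  position 27–29: leave leave horse
  position 41–43: leave leave horse
  position 46–48: leave leave horse

5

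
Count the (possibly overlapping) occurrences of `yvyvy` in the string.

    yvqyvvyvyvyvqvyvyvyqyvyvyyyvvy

3

Sliding a length-5 window over the 30 characters (26 positions):
  position 7–11: yvyvy
  position 15–19: yvyvy
  position 21–25: yvyvy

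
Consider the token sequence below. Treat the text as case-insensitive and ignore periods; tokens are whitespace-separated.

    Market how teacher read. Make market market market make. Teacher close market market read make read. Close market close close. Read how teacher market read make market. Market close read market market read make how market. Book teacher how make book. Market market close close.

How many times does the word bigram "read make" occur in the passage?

Scanning the 44 overlapping bigram windows for "read make":
  position 4–5: read make
  position 14–15: read make
  position 25–26: read make
  position 33–34: read make

4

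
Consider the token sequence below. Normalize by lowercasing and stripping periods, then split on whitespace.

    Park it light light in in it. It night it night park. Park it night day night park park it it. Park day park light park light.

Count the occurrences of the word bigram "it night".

Scanning the 26 overlapping bigram windows for "it night":
  position 8–9: it night
  position 10–11: it night
  position 14–15: it night

3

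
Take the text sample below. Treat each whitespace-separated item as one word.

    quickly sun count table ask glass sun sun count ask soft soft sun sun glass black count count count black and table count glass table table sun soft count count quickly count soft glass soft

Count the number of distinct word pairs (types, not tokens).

30

35 tokens → 34 bigram windows in total.
Repeated bigrams (each contributes count−1 duplicates):
  count count: 3
  sun count: 2
  sun sun: 2
4 duplicate windows → 34 − 4 = 30 distinct.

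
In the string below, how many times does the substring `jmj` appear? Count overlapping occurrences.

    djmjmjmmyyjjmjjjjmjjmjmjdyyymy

6

Sliding a length-3 window over the 30 characters (28 positions):
  position 2–4: jmj
  position 4–6: jmj
  position 12–14: jmj
  position 17–19: jmj
  position 20–22: jmj
  position 22–24: jmj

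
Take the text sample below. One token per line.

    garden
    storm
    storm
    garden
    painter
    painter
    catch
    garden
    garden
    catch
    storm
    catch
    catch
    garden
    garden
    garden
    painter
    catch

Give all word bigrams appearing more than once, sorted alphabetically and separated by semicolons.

catch garden; garden garden; garden painter; painter catch

Bigram counts meeting the condition (more than once):
  catch garden: 2
  garden garden: 3
  garden painter: 2
  painter catch: 2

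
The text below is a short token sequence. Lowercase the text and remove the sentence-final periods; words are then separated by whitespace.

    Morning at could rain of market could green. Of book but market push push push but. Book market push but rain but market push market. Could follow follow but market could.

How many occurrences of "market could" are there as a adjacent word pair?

3

Scanning the 30 overlapping bigram windows for "market could":
  position 6–7: market could
  position 25–26: market could
  position 30–31: market could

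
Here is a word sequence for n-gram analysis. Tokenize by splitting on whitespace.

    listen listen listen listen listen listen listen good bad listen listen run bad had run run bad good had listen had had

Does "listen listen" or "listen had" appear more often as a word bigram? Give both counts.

"listen listen": 7 occurrences
"listen had": 1 occurrence

"listen listen" (7 vs 1)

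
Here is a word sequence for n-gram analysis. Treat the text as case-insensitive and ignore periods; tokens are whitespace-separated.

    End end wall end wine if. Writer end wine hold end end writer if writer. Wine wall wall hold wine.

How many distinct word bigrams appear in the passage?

20 tokens → 19 bigram windows in total.
Repeated bigrams (each contributes count−1 duplicates):
  end end: 2
  end wine: 2
  if writer: 2
3 duplicate windows → 19 − 3 = 16 distinct.

16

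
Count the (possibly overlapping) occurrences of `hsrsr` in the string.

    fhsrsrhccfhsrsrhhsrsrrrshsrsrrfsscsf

Sliding a length-5 window over the 36 characters (32 positions):
  position 2–6: hsrsr
  position 11–15: hsrsr
  position 17–21: hsrsr
  position 25–29: hsrsr

4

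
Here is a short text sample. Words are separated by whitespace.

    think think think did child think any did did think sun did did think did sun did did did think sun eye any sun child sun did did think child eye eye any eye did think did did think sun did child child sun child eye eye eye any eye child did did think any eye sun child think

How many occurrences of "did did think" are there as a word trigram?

6

Scanning the 57 overlapping trigram windows for "did did think":
  position 8–10: did did think
  position 12–14: did did think
  position 18–20: did did think
  position 27–29: did did think
  position 37–39: did did think
  position 52–54: did did think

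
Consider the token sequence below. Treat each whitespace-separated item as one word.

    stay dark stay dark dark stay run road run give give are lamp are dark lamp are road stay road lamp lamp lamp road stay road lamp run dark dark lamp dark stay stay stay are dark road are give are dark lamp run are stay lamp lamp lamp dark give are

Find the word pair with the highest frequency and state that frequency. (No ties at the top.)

"lamp lamp", 4 times

Bigram frequencies (highest first):
  lamp lamp: 4
  dark stay: 3
  give are: 3
  are dark: 3
  dark lamp: 3
  stay dark: 2
  … (25 more, each ≤ 2)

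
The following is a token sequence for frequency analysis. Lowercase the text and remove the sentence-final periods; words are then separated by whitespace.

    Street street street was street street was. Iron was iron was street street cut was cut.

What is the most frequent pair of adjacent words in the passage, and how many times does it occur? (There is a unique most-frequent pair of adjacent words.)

"street street", 4 times

Bigram frequencies (highest first):
  street street: 4
  street was: 2
  was street: 2
  was iron: 2
  iron was: 2
  street cut: 1
  … (2 more, each ≤ 1)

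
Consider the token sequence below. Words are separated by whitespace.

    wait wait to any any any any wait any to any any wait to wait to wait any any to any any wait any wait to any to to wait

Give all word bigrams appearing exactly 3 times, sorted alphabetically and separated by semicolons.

any to; to wait; wait any

Bigram counts meeting the condition (exactly 3 times):
  any to: 3
  to wait: 3
  wait any: 3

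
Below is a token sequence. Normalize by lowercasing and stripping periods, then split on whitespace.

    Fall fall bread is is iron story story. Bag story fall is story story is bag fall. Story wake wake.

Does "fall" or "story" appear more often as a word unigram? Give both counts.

"story" (6 vs 4)

"fall": 4 occurrences
"story": 6 occurrences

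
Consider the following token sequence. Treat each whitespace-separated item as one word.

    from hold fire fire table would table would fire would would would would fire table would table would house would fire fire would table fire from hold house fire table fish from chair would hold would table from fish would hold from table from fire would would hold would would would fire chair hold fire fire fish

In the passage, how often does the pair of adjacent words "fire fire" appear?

3

Scanning the 56 overlapping bigram windows for "fire fire":
  position 3–4: fire fire
  position 21–22: fire fire
  position 55–56: fire fire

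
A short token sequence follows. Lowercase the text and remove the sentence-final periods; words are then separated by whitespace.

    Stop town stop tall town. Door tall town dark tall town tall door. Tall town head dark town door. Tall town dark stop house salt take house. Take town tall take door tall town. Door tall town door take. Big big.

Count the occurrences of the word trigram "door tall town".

Scanning the 39 overlapping trigram windows for "door tall town":
  position 6–8: door tall town
  position 13–15: door tall town
  position 19–21: door tall town
  position 32–34: door tall town
  position 35–37: door tall town

5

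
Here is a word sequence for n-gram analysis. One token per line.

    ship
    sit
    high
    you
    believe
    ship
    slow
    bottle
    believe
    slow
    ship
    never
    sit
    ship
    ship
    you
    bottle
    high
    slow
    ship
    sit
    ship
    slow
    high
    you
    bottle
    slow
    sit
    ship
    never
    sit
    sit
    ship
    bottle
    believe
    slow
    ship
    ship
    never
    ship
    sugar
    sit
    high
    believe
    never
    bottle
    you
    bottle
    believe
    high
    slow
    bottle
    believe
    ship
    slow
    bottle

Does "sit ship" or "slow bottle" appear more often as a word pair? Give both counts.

"sit ship": 4 occurrences
"slow bottle": 3 occurrences

"sit ship" (4 vs 3)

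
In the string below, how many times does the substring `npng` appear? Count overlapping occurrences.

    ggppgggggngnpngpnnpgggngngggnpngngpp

Sliding a length-4 window over the 36 characters (33 positions):
  position 12–15: npng
  position 29–32: npng

2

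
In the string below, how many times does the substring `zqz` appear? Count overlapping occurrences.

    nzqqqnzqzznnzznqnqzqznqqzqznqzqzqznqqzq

5

Sliding a length-3 window over the 39 characters (37 positions):
  position 7–9: zqz
  position 19–21: zqz
  position 25–27: zqz
  position 30–32: zqz
  position 32–34: zqz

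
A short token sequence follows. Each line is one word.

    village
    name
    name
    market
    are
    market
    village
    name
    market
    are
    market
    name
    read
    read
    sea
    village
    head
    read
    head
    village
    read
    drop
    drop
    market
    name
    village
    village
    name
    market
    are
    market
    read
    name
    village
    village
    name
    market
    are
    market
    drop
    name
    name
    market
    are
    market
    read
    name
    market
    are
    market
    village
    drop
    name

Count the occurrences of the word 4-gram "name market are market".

6

Scanning the 50 overlapping 4-gram windows for "name market are market":
  position 3–6: name market are market
  position 8–11: name market are market
  position 28–31: name market are market
  position 36–39: name market are market
  position 42–45: name market are market
  position 47–50: name market are market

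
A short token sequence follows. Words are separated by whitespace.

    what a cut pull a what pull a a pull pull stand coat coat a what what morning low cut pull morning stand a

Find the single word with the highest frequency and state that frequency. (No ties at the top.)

"a", 6 times

Unigram frequencies (highest first):
  a: 6
  pull: 5
  what: 4
  cut: 2
  stand: 2
  coat: 2
  … (2 more, each ≤ 2)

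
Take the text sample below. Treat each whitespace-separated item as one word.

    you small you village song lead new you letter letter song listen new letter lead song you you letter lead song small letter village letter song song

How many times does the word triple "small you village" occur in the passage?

Scanning the 25 overlapping trigram windows for "small you village":
  position 2–4: small you village

1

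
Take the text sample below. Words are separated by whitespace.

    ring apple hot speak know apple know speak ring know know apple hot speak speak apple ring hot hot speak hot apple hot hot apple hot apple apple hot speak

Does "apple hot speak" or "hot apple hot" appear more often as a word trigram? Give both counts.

"apple hot speak" (3 vs 2)

"apple hot speak": 3 occurrences
"hot apple hot": 2 occurrences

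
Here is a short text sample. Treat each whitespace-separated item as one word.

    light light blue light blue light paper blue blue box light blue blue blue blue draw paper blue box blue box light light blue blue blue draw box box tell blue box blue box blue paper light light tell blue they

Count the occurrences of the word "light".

9

Scanning the 41 tokens for "light":
  position 1: light
  position 2: light
  position 4: light
  position 6: light
  position 11: light
  position 22: light
  position 23: light
  position 37: light
  position 38: light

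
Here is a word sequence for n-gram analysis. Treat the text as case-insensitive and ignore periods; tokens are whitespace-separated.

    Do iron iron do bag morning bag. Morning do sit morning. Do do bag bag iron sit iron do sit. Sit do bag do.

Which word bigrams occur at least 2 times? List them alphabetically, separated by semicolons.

Bigram counts meeting the condition (at least 2 times):
  bag morning: 2
  do bag: 3
  do sit: 2
  iron do: 2
  morning do: 2

bag morning; do bag; do sit; iron do; morning do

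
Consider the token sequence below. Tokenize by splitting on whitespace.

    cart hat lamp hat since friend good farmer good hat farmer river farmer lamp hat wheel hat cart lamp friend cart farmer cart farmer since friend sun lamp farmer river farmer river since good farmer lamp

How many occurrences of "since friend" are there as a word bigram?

2

Scanning the 35 overlapping bigram windows for "since friend":
  position 5–6: since friend
  position 25–26: since friend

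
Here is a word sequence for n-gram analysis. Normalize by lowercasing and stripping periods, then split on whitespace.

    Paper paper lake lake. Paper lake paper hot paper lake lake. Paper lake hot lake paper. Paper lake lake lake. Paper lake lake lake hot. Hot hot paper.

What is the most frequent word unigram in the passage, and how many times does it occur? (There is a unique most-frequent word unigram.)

Unigram frequencies (highest first):
  lake: 13
  paper: 10
  hot: 5

"lake", 13 times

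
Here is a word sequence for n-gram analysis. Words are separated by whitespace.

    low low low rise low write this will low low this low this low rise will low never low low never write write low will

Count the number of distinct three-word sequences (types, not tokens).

22

25 tokens → 23 trigram windows in total.
Repeated trigrams (each contributes count−1 duplicates):
  low this low: 2
1 duplicate windows → 23 − 1 = 22 distinct.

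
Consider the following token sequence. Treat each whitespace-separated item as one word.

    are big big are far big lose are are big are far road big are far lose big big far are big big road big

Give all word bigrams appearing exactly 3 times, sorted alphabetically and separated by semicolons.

Bigram counts meeting the condition (exactly 3 times):
  are big: 3
  are far: 3
  big are: 3
  big big: 3

are big; are far; big are; big big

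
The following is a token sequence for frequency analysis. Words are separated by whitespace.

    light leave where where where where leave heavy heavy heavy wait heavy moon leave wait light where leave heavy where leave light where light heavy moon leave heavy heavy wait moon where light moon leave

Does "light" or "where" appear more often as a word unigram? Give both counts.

"light": 5 occurrences
"where": 8 occurrences

"where" (8 vs 5)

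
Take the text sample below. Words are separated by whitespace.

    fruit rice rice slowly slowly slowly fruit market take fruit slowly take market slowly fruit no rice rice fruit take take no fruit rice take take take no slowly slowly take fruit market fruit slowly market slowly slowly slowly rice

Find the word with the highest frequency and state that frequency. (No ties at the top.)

Unigram frequencies (highest first):
  slowly: 11
  fruit: 8
  take: 8
  rice: 6
  market: 4
  no: 3

"slowly", 11 times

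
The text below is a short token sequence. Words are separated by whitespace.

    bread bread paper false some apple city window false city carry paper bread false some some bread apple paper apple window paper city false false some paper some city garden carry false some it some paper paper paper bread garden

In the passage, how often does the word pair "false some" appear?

4

Scanning the 39 overlapping bigram windows for "false some":
  position 4–5: false some
  position 14–15: false some
  position 25–26: false some
  position 32–33: false some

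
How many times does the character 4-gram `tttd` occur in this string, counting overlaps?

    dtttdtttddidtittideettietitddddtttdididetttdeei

4

Sliding a length-4 window over the 47 characters (44 positions):
  position 2–5: tttd
  position 6–9: tttd
  position 32–35: tttd
  position 41–44: tttd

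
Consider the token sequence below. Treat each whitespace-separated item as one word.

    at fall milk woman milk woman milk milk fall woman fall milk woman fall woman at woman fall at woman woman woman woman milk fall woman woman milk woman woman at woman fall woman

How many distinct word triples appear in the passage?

34 tokens → 32 trigram windows in total.
Repeated trigrams (each contributes count−1 duplicates):
  at woman fall: 2
  fall milk woman: 2
  milk fall woman: 2
  milk woman milk: 2
  woman at woman: 2
  woman fall woman: 2
  woman milk woman: 2
  woman woman milk: 2
  … (1 more repeated)
9 duplicate windows → 32 − 9 = 23 distinct.

23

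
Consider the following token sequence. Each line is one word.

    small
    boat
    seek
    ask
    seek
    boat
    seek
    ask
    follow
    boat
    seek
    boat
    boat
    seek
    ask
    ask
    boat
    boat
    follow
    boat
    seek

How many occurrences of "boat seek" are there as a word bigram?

Scanning the 20 overlapping bigram windows for "boat seek":
  position 2–3: boat seek
  position 6–7: boat seek
  position 10–11: boat seek
  position 13–14: boat seek
  position 20–21: boat seek

5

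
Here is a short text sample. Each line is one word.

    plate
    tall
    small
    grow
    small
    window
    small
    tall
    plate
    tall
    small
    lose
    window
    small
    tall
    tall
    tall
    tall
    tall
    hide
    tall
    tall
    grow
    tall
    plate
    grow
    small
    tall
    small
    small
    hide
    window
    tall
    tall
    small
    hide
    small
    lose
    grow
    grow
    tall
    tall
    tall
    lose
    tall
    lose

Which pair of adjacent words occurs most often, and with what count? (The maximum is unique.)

"tall tall", 8 times

Bigram frequencies (highest first):
  tall tall: 8
  tall small: 4
  small tall: 3
  plate tall: 2
  grow small: 2
  window small: 2
  … (19 more, each ≤ 2)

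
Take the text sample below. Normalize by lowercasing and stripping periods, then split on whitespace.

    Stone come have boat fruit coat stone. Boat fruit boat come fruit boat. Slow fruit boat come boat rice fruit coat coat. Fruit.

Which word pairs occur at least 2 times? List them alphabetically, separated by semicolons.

Bigram counts meeting the condition (at least 2 times):
  boat come: 2
  boat fruit: 2
  fruit boat: 3
  fruit coat: 2

boat come; boat fruit; fruit boat; fruit coat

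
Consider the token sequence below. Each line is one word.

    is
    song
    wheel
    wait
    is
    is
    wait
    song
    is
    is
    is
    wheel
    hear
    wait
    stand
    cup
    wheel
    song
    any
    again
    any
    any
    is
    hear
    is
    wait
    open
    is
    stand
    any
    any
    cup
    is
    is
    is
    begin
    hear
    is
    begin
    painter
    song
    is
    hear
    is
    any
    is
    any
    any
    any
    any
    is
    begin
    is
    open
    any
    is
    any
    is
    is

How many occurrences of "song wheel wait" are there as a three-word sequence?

Scanning the 57 overlapping trigram windows for "song wheel wait":
  position 2–4: song wheel wait

1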